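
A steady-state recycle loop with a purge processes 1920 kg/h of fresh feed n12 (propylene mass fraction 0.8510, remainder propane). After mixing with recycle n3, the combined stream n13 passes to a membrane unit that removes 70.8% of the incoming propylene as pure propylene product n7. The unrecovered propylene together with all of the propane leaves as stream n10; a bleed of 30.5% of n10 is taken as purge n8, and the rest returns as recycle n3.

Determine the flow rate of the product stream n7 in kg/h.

1451 kg/h

propylene in n13: m_A = 1920×0.851 + (1−0.305)·(1−0.708)·m_A, so m_A = 1633.9/0.7971 = 2049.9 kg/h.
Product n7 = 0.708×2049.9 = 1451.4 kg/h.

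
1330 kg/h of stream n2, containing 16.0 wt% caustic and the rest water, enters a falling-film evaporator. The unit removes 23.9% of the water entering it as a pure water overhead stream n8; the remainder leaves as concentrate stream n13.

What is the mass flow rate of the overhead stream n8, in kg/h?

water entering = 1330×0.840 = 1117.2 kg/h; overhead removed = 0.239×1117.2 = 267.01 kg/h.

267 kg/h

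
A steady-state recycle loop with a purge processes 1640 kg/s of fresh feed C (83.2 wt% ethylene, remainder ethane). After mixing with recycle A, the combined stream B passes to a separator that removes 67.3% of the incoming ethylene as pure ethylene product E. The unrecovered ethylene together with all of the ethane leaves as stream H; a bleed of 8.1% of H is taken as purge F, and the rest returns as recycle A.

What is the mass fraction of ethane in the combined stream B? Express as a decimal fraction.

ethane enters only via C and leaves only via the purge: 1640×0.168 = 0.081×(ethane in H), and the separator passes all ethane, so ethane in B = ethane in H = 3401.5 kg/s.
ethylene in B: m_A = 1640×0.832 + (1−0.081)·(1−0.673)·m_A, so m_A = 1364.5/0.6995 = 1950.7 kg/s.
B = 1950.7 + 3401.5 = 5352.2 kg/s.
ethane fraction in B = 3401.5/5352.2 = 0.6355.

0.6355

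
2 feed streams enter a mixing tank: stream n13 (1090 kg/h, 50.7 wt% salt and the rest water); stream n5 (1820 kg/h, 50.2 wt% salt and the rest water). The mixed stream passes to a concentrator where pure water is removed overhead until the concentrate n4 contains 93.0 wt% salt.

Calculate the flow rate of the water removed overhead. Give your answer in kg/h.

salt entering = 1090×0.507 + 1820×0.502 = 1466.3 kg/h.
All salt reports to n4, so n4 = 1466.3/0.930 = 1576.6 kg/h.
Total feed = 2910 kg/h; overhead = 2910 − 1576.6 = 1333.4 kg/h.

1333 kg/h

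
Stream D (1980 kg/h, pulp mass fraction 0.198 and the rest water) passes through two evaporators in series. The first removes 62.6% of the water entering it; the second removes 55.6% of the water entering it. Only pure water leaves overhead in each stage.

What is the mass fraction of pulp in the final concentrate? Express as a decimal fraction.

water in feed = 1980×0.802 = 1588 kg/h.
After stage 1: water left = (1−0.626)×1588 = 593.9; stream total = 985.94 kg/h.
After stage 2: water left = (1−0.556)×593.9 = 263.69; final concentrate = 655.73 kg/h.
pulp fraction = 392.04/655.73 = 0.598.

0.598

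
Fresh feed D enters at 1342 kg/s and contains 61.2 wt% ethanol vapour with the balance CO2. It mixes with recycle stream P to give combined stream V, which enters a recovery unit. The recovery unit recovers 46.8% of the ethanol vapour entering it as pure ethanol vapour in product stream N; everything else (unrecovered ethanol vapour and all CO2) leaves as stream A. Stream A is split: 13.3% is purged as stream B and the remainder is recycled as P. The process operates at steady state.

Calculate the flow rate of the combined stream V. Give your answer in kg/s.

CO2 enters only via D and leaves only via the purge: 1342×0.388 = 0.133×(CO2 in A), and the recovery unit passes all CO2, so CO2 in V = CO2 in A = 3915 kg/s.
ethanol vapour in V: m_A = 1342×0.612 + (1−0.133)·(1−0.468)·m_A, so m_A = 821.3/0.5388 = 1524.4 kg/s.
V = 1524.4 + 3915 = 5439.5 kg/s.

5439 kg/s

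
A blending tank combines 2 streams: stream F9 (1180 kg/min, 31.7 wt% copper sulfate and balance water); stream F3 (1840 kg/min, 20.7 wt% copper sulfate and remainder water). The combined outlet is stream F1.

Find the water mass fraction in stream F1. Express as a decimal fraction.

0.750

Total flow out = 1180 + 1840 = 3020 kg/min.
water in = 1180×0.683 + 1840×0.793 = 2265.1 kg/min.
water mass fraction in F1 = 2265.1/3020 = 0.750.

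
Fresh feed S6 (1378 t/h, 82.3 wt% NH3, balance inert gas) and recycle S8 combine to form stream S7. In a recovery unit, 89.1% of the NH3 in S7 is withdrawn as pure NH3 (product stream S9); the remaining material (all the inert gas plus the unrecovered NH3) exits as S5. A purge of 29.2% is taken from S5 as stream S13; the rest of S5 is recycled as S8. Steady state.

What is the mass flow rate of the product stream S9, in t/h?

1095 t/h

NH3 in S7: m_A = 1378×0.823 + (1−0.292)·(1−0.891)·m_A, so m_A = 1134.1/0.9228 = 1228.9 t/h.
Product S9 = 0.891×1228.9 = 1095 t/h.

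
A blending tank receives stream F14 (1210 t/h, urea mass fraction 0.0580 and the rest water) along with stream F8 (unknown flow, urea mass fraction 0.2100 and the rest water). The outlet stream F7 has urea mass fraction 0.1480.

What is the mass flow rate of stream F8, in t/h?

1756 t/h

Let F8 be the unknown flow. Total out = 1210 + F8.
urea balance: 70.18 + 0.210·F8 = 0.148·(1210 + F8)
(0.210 − 0.148)·F8 = 0.148×1210 − 70.18 = 108.9
F8 = 108.9 / 0.062 = 1756.5 t/h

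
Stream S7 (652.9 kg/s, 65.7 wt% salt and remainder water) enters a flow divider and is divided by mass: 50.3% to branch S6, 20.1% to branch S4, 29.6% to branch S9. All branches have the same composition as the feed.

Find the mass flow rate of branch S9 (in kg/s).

Branch S9 flow = 0.296×652.9 = 193.26 kg/s.

193.3 kg/s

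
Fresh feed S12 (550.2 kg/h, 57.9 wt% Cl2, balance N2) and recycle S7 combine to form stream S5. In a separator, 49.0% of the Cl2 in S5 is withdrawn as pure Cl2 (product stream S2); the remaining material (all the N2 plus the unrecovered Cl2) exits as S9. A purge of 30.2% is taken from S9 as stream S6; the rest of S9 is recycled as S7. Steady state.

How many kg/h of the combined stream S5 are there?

1262 kg/h

N2 enters only via S12 and leaves only via the purge: 550.2×0.421 = 0.302×(N2 in S9), and the separator passes all N2, so N2 in S5 = N2 in S9 = 767 kg/h.
Cl2 in S5: m_A = 550.2×0.579 + (1−0.302)·(1−0.490)·m_A, so m_A = 318.57/0.6440 = 494.65 kg/h.
S5 = 494.65 + 767 = 1261.7 kg/h.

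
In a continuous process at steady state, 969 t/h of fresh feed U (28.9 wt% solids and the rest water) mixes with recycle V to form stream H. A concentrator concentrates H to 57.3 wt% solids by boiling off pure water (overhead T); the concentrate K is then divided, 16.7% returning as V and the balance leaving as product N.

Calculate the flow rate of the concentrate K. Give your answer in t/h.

Overall solids balance (none leaves overhead): solids in fresh feed = solids in product, i.e. 969×0.289 = (1−0.167)·K·0.573.
K = 280.04/(0.573×0.833) = 586.71 t/h.

586.7 t/h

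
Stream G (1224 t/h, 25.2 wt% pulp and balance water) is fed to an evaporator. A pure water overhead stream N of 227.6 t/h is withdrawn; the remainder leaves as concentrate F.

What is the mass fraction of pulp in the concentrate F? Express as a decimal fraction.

pulp is not removed: 1224×0.252 = 308.45 t/h of pulp enters F.
Concentrate = 1224 − 227.6 = 996.4 t/h.
Mass fraction = 308.45/996.4 = 0.310.

0.310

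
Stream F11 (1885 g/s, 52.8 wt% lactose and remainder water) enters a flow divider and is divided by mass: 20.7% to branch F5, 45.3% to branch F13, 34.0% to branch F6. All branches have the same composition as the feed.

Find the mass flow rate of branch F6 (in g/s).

640.9 g/s

Branch F6 flow = 0.340×1885 = 640.9 g/s.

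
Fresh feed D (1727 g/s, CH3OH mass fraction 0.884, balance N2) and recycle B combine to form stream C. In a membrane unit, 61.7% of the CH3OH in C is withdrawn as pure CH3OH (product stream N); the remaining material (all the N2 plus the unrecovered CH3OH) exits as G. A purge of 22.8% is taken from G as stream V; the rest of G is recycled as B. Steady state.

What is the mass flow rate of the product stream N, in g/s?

CH3OH in C: m_A = 1727×0.884 + (1−0.228)·(1−0.617)·m_A, so m_A = 1526.7/0.7043 = 2167.6 g/s.
Product N = 0.617×2167.6 = 1337.4 g/s.

1337 g/s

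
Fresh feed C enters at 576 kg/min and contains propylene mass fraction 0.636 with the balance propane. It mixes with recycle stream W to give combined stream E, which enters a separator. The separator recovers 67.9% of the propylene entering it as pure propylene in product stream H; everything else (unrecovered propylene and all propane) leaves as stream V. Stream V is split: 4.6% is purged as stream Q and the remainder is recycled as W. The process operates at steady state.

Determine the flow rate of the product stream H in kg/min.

358.5 kg/min

propylene in E: m_A = 576×0.636 + (1−0.046)·(1−0.679)·m_A, so m_A = 366.34/0.6938 = 528.04 kg/min.
Product H = 0.679×528.04 = 358.54 kg/min.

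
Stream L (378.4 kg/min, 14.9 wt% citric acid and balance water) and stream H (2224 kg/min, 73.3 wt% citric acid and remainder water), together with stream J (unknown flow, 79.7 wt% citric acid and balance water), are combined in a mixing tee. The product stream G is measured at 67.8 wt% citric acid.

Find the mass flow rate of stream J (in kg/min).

Let J be the unknown flow. Total out = 2602.4 + J.
citric acid balance: 1686.6 + 0.797·J = 0.678·(2602.4 + J)
(0.797 − 0.678)·J = 0.678×2602.4 − 1686.6 = 77.854
J = 77.854 / 0.119 = 654.23 kg/min

654.2 kg/min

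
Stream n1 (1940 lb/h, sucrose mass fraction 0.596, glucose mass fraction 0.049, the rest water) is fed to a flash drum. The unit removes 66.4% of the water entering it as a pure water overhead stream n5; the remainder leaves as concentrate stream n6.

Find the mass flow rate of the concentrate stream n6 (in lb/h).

1483 lb/h

water entering = 1940×0.355 = 688.7 lb/h; overhead removed = 0.664×688.7 = 457.3 lb/h.
Concentrate = 1940 − 457.3 = 1482.7 lb/h.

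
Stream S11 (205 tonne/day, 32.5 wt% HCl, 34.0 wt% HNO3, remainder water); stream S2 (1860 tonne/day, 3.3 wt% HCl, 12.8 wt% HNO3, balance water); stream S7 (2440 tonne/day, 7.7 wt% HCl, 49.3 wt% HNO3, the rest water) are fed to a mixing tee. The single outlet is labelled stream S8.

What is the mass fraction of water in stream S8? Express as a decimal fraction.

Total flow out = 205 + 1860 + 2440 = 4505 tonne/day.
water in = 205×0.335 + 1860×0.839 + 2440×0.430 = 2678.4 tonne/day.
water mass fraction in S8 = 2678.4/4505 = 0.595.

0.595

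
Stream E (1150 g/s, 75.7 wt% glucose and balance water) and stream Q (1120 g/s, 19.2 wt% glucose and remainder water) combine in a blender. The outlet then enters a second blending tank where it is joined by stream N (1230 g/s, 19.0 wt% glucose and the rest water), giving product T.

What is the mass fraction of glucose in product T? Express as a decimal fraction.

0.377

Overall, product flow = 3500 g/s.
glucose in = 1150×0.757 + 1120×0.192 + 1230×0.190 = 1319.3 g/s.
glucose fraction in T = 0.377.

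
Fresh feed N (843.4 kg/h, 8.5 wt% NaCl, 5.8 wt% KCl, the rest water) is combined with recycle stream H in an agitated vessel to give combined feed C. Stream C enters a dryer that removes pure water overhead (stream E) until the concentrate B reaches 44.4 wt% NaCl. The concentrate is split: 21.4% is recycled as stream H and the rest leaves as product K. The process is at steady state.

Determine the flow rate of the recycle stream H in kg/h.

Overall NaCl balance (none leaves overhead): NaCl in fresh feed = NaCl in product, i.e. 843.4×0.085 = (1−0.214)·B·0.444.
B = 71.689/(0.444×0.786) = 205.42 kg/h.
Recycle H = 0.214×205.42 = 43.96 kg/h.

43.96 kg/h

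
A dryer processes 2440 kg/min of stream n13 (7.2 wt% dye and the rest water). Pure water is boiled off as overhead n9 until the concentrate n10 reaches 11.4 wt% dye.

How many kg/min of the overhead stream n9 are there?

898.9 kg/min

dye is conserved: 2440×0.072 = 175.68 kg/min all reports to the concentrate.
Concentrate = 175.68/(target fraction) = 1541.1 kg/min.
Overhead = 2440 − 1541.1 = 898.95 kg/min.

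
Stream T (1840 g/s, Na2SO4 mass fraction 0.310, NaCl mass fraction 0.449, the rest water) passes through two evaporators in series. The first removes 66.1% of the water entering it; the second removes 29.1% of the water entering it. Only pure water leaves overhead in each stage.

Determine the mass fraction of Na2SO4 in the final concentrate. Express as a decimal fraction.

0.379

water in feed = 1840×0.241 = 443.44 g/s.
After stage 1: water left = (1−0.661)×443.44 = 150.33; stream total = 1546.9 g/s.
After stage 2: water left = (1−0.291)×150.33 = 106.58; final concentrate = 1503.1 g/s.
Na2SO4 fraction = 570.4/1503.1 = 0.379.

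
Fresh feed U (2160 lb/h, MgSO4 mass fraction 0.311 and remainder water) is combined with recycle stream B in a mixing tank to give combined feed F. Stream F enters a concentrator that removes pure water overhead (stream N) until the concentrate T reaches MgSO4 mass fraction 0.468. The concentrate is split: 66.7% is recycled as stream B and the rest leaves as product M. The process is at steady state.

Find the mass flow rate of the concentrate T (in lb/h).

4310 lb/h

Overall MgSO4 balance (none leaves overhead): MgSO4 in fresh feed = MgSO4 in product, i.e. 2160×0.311 = (1−0.667)·T·0.468.
T = 671.76/(0.468×0.333) = 4310.5 lb/h.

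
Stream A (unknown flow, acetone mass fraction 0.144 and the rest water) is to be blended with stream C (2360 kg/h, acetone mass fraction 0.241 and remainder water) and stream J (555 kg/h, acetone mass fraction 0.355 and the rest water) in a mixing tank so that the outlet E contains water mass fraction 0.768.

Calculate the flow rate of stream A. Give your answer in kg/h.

Let A be the unknown flow. Total out = 2915 + A.
water balance: 2149.2 + 0.856·A = 0.768·(2915 + A)
(0.856 − 0.768)·A = 0.768×2915 − 2149.2 = 89.505
A = 89.505 / 0.088 = 1017.1 kg/h

1017 kg/h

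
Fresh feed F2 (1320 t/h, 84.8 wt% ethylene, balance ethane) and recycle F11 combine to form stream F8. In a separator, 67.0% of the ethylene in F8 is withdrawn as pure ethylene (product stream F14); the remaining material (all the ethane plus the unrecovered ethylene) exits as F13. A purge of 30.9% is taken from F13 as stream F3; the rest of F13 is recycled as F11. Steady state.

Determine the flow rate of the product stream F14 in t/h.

ethylene in F8: m_A = 1320×0.848 + (1−0.309)·(1−0.670)·m_A, so m_A = 1119.4/0.7720 = 1450 t/h.
Product F14 = 0.670×1450 = 971.5 t/h.

971.5 t/h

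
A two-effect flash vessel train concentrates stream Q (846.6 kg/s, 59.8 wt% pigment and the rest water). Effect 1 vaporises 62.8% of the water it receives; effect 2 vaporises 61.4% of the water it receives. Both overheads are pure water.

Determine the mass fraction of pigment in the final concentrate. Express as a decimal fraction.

water in feed = 846.6×0.402 = 340.33 kg/s.
After stage 1: water left = (1−0.628)×340.33 = 126.6; stream total = 632.87 kg/s.
After stage 2: water left = (1−0.614)×126.6 = 48.869; final concentrate = 555.14 kg/s.
pigment fraction = 506.27/555.14 = 0.912.

0.912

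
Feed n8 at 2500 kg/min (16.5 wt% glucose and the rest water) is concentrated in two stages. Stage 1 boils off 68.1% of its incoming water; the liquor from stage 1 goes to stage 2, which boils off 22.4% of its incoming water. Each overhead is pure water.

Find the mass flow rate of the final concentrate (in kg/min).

water in feed = 2500×0.835 = 2087.5 kg/min.
After stage 1: water left = (1−0.681)×2087.5 = 665.91; stream total = 1078.4 kg/min.
After stage 2: water left = (1−0.224)×665.91 = 516.75; final concentrate = 929.25 kg/min.

929.2 kg/min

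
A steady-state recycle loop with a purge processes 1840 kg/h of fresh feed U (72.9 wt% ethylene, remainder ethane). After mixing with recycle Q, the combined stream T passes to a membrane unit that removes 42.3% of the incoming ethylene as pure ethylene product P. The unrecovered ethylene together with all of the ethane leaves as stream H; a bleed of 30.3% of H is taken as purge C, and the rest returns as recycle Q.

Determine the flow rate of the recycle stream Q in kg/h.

ethane enters only via U and leaves only via the purge: 1840×0.271 = 0.303×(ethane in H), and the membrane unit passes all ethane, so ethane in T = ethane in H = 1645.7 kg/h.
ethylene in T: m_A = 1840×0.729 + (1−0.303)·(1−0.423)·m_A, so m_A = 1341.4/0.5978 = 2243.7 kg/h.
H = (1−0.423)×2243.7 + 1645.7 = 2940.3 kg/h.
Recycle Q = (1−0.303)×2940.3 = 2049.4 kg/h.

2049 kg/h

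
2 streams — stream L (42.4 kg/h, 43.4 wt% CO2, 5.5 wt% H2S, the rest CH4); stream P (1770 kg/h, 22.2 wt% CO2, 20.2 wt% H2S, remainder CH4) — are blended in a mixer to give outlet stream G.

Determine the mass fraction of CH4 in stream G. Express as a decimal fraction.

0.574

Total flow out = 42.4 + 1770 = 1812.4 kg/h.
CH4 in = 42.4×0.511 + 1770×0.576 = 1041.2 kg/h.
CH4 mass fraction in G = 1041.2/1812.4 = 0.574.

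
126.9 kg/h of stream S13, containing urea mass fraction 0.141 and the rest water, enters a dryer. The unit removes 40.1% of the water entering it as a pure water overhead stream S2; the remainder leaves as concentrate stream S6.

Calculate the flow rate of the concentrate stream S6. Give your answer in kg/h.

83.19 kg/h

water entering = 126.9×0.859 = 109.01 kg/h; overhead removed = 0.401×109.01 = 43.712 kg/h.
Concentrate = 126.9 − 43.712 = 83.188 kg/h.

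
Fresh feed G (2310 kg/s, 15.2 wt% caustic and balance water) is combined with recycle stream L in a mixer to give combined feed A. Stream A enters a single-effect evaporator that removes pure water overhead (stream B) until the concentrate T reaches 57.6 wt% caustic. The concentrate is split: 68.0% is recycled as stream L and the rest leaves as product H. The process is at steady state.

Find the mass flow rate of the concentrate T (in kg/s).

Overall caustic balance (none leaves overhead): caustic in fresh feed = caustic in product, i.e. 2310×0.152 = (1−0.680)·T·0.576.
T = 351.12/(0.576×0.320) = 1904.9 kg/s.

1905 kg/s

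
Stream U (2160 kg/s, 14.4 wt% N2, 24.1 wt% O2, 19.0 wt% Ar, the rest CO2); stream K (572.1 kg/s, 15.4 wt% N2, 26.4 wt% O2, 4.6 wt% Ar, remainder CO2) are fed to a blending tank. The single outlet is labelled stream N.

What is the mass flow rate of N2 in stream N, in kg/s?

N2 out = N2 in = 2160×0.144 + 572.1×0.154 = 399.14 kg/s.

399.1 kg/s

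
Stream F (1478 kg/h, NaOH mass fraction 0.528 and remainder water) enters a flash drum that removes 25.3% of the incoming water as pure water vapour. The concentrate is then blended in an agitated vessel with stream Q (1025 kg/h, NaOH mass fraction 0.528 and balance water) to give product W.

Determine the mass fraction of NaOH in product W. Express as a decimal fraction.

Vapour removed = 0.253×0.472×1478 = 176.5 kg/h; concentrate = 1301.5 kg/h.
NaOH reaching the mixer = 780.38 (from concentrate) + 1025×0.528 = 1321.6 kg/h.
Product flow = 1301.5 + 1025 = 2326.5 kg/h; NaOH fraction = 0.568.

0.568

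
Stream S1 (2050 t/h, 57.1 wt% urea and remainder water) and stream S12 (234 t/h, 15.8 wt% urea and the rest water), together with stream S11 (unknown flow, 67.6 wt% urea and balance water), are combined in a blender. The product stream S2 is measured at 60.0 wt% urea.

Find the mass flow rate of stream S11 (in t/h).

Let S11 be the unknown flow. Total out = 2284 + S11.
urea balance: 1207.5 + 0.676·S11 = 0.600·(2284 + S11)
(0.676 − 0.600)·S11 = 0.600×2284 − 1207.5 = 162.88
S11 = 162.88 / 0.076 = 2143.1 t/h

2143 t/h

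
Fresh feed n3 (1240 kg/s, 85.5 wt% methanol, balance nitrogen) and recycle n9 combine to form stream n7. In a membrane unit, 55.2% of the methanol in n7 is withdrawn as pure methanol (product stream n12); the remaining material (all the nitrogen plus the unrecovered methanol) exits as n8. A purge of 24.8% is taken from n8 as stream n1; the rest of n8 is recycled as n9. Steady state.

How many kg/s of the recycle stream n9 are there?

1084 kg/s

nitrogen enters only via n3 and leaves only via the purge: 1240×0.145 = 0.248×(nitrogen in n8), and the membrane unit passes all nitrogen, so nitrogen in n7 = nitrogen in n8 = 725 kg/s.
methanol in n7: m_A = 1240×0.855 + (1−0.248)·(1−0.552)·m_A, so m_A = 1060.2/0.6631 = 1598.8 kg/s.
n8 = (1−0.552)×1598.8 + 725 = 1441.3 kg/s.
Recycle n9 = (1−0.248)×1441.3 = 1083.8 kg/s.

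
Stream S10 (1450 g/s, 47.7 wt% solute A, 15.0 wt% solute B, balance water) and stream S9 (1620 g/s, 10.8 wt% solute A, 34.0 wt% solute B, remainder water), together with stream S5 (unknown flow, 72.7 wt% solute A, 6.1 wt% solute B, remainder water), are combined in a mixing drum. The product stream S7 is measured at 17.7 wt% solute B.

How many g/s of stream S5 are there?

Let S5 be the unknown flow. Total out = 3070 + S5.
solute B balance: 768.3 + 0.061·S5 = 0.177·(3070 + S5)
(0.061 − 0.177)·S5 = 0.177×3070 − 768.3 = -224.91
S5 = -224.91 / -0.116 = 1938.9 g/s

1939 g/s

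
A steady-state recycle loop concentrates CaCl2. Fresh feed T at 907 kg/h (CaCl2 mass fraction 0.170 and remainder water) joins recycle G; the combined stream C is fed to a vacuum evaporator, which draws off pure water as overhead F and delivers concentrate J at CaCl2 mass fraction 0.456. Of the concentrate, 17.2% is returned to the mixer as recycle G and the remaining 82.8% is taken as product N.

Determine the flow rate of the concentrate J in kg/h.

Overall CaCl2 balance (none leaves overhead): CaCl2 in fresh feed = CaCl2 in product, i.e. 907×0.170 = (1−0.172)·J·0.456.
J = 154.19/(0.456×0.828) = 408.38 kg/h.

408.4 kg/h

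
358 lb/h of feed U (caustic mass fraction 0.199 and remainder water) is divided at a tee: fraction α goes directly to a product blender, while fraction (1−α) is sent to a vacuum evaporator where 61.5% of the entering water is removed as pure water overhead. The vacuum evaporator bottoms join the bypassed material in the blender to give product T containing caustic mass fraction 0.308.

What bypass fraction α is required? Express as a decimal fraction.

0.282

All 358×0.199 = 71.242 lb/h of caustic reaches T, so T = 71.242/0.308 = 231.31 lb/h and vapour = 126.69 lb/h.
The evaporator receives (1−α)·358 of feed at 0.801 water and removes 0.615 of that water:
0.615×0.801×(1−α)×358 = 126.69
(1−α) = 126.69/176.36 = 0.7184;  α = 0.2816.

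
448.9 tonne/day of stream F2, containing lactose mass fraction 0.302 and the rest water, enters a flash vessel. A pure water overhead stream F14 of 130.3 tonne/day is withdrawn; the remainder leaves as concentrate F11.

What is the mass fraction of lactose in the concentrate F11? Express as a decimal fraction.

lactose is not removed: 448.9×0.302 = 135.57 tonne/day of lactose enters F11.
Concentrate = 448.9 − 130.3 = 318.6 tonne/day.
Mass fraction = 135.57/318.6 = 0.426.

0.426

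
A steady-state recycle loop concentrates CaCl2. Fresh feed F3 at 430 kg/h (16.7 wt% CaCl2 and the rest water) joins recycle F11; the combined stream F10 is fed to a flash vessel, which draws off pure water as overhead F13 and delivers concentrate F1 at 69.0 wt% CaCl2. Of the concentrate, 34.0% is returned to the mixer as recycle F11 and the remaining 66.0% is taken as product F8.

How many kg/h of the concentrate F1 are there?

Overall CaCl2 balance (none leaves overhead): CaCl2 in fresh feed = CaCl2 in product, i.e. 430×0.167 = (1−0.340)·F1·0.690.
F1 = 71.81/(0.690×0.660) = 157.69 kg/h.

157.7 kg/h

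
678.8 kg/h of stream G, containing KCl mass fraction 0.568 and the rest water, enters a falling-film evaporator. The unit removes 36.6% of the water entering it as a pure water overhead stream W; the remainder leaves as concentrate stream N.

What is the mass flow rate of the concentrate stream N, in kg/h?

water entering = 678.8×0.432 = 293.24 kg/h; overhead removed = 0.366×293.24 = 107.33 kg/h.
Concentrate = 678.8 − 107.33 = 571.47 kg/h.

571.5 kg/h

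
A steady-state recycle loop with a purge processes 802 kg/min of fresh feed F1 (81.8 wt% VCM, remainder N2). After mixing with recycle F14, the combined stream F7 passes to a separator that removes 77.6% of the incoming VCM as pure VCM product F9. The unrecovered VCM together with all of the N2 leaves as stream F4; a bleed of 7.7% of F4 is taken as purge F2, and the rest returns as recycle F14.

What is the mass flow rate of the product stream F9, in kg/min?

VCM in F7: m_A = 802×0.818 + (1−0.077)·(1−0.776)·m_A, so m_A = 656.04/0.7932 = 827.03 kg/min.
Product F9 = 0.776×827.03 = 641.77 kg/min.

641.8 kg/min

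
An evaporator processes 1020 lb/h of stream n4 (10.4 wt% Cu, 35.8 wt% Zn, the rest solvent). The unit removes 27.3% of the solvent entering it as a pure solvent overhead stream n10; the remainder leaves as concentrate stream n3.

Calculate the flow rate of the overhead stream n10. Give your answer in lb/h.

149.8 lb/h

solvent entering = 1020×0.538 = 548.76 lb/h; overhead removed = 0.273×548.76 = 149.81 lb/h.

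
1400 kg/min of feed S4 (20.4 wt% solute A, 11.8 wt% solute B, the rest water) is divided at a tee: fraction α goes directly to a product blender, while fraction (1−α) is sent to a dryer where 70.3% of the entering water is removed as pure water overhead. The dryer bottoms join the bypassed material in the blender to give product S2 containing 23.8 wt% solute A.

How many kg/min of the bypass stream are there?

980.4 kg/min

All 1400×0.204 = 285.6 kg/min of solute A reaches S2, so S2 = 285.6/0.238 = 1200 kg/min and vapour = 200 kg/min.
The evaporator receives (1−α)·1400 of feed at 0.678 water and removes 0.703 of that water:
0.703×0.678×(1−α)×1400 = 200
(1−α) = 200/667.29 = 0.2997;  α = 0.7003.
Bypass flow = 0.7003×1400 = 980.39 kg/min.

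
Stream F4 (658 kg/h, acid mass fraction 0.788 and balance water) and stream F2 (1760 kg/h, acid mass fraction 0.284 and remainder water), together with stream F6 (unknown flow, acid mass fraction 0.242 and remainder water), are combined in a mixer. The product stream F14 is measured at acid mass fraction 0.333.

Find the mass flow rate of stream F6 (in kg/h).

2342 kg/h

Let F6 be the unknown flow. Total out = 2418 + F6.
acid balance: 1018.3 + 0.242·F6 = 0.333·(2418 + F6)
(0.242 − 0.333)·F6 = 0.333×2418 − 1018.3 = -213.15
F6 = -213.15 / -0.091 = 2342.3 kg/h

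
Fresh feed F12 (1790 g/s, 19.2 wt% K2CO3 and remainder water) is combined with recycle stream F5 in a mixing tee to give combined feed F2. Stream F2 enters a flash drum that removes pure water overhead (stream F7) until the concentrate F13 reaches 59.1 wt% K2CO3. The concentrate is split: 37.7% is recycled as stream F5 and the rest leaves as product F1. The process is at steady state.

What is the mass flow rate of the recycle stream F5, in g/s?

351.9 g/s

Overall K2CO3 balance (none leaves overhead): K2CO3 in fresh feed = K2CO3 in product, i.e. 1790×0.192 = (1−0.377)·F13·0.591.
F13 = 343.68/(0.591×0.623) = 933.42 g/s.
Recycle F5 = 0.377×933.42 = 351.9 g/s.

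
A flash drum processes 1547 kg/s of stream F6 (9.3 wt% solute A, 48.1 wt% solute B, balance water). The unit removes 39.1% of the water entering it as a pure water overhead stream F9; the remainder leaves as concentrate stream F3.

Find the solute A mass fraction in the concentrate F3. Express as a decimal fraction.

solute A is not removed: 1547×0.093 = 143.87 kg/s of solute A enters F3.
water entering = 1547×0.426 = 659.02 kg/s; overhead removed = 0.391×659.02 = 257.68 kg/s.
Concentrate = 1547 − 257.68 = 1289.3 kg/s.
Mass fraction = 143.87/1289.3 = 0.112.

0.112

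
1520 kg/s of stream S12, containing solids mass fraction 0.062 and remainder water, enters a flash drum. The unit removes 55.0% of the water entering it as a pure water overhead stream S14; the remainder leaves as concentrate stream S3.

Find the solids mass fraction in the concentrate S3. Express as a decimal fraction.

solids is not removed: 1520×0.062 = 94.24 kg/s of solids enters S3.
water entering = 1520×0.938 = 1425.8 kg/s; overhead removed = 0.550×1425.8 = 784.17 kg/s.
Concentrate = 1520 − 784.17 = 735.83 kg/s.
Mass fraction = 94.24/735.83 = 0.128.

0.128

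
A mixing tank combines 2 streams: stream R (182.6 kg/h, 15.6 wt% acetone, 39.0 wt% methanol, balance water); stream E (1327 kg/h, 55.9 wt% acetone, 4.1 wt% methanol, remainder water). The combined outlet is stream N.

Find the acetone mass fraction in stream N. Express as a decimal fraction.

0.5103

Total flow out = 182.6 + 1327 = 1509.6 kg/h.
acetone in = 182.6×0.156 + 1327×0.559 = 770.28 kg/h.
acetone mass fraction in N = 770.28/1509.6 = 0.5103.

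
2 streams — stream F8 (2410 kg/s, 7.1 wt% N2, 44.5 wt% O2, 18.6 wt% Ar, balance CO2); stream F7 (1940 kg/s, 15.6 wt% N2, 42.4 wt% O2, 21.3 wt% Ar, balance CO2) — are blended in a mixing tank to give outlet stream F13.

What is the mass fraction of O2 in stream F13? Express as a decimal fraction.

Total flow out = 2410 + 1940 = 4350 kg/s.
O2 in = 2410×0.445 + 1940×0.424 = 1895 kg/s.
O2 mass fraction in F13 = 1895/4350 = 0.4356.

0.4356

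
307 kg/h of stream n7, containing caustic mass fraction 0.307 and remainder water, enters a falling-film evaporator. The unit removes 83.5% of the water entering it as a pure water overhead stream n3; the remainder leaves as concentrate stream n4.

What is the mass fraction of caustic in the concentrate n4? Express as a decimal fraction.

0.729

caustic is not removed: 307×0.307 = 94.249 kg/h of caustic enters n4.
water entering = 307×0.693 = 212.75 kg/h; overhead removed = 0.835×212.75 = 177.65 kg/h.
Concentrate = 307 − 177.65 = 129.35 kg/h.
Mass fraction = 94.249/129.35 = 0.729.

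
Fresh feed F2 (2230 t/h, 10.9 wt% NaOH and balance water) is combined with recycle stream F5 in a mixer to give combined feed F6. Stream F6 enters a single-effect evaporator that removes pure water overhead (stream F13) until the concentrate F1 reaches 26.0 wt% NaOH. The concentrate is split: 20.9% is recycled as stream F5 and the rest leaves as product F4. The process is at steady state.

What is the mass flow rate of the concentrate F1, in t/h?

Overall NaOH balance (none leaves overhead): NaOH in fresh feed = NaOH in product, i.e. 2230×0.109 = (1−0.209)·F1·0.260.
F1 = 243.07/(0.260×0.791) = 1181.9 t/h.

1182 t/h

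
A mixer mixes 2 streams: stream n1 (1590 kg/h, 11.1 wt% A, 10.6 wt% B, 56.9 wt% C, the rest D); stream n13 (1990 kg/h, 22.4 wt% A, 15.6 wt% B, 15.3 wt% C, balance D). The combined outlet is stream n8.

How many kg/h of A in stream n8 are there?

622.2 kg/h

A out = A in = 1590×0.111 + 1990×0.224 = 622.25 kg/h.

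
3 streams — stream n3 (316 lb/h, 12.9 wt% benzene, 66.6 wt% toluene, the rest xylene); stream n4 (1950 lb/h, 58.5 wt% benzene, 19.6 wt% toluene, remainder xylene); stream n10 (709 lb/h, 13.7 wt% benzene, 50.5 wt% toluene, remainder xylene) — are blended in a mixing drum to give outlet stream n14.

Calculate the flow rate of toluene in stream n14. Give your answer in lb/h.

toluene out = toluene in = 316×0.666 + 1950×0.196 + 709×0.505 = 950.7 lb/h.

950.7 lb/h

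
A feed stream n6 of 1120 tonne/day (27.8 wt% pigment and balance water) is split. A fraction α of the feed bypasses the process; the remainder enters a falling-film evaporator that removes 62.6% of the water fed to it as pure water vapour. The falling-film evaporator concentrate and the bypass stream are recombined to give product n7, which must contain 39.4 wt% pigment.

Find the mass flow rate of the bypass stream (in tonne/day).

All 1120×0.278 = 311.36 tonne/day of pigment reaches n7, so n7 = 311.36/0.394 = 790.25 tonne/day and vapour = 329.75 tonne/day.
The evaporator receives (1−α)·1120 of feed at 0.722 water and removes 0.626 of that water:
0.626×0.722×(1−α)×1120 = 329.75
(1−α) = 329.75/506.21 = 0.6514;  α = 0.3486.
Bypass flow = 0.3486×1120 = 390.43 tonne/day.

390.4 tonne/day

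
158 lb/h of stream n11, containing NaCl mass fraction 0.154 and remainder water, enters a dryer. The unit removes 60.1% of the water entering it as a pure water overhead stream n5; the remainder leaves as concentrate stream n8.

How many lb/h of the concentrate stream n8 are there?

water entering = 158×0.846 = 133.67 lb/h; overhead removed = 0.601×133.67 = 80.334 lb/h.
Concentrate = 158 − 80.334 = 77.666 lb/h.

77.67 lb/h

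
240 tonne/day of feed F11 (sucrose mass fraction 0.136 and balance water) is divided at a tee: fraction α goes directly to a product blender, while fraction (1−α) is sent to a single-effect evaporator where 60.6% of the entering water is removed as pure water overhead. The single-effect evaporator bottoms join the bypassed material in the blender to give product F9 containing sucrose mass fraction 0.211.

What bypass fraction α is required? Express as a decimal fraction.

0.321

All 240×0.136 = 32.64 tonne/day of sucrose reaches F9, so F9 = 32.64/0.211 = 154.69 tonne/day and vapour = 85.308 tonne/day.
The evaporator receives (1−α)·240 of feed at 0.864 water and removes 0.606 of that water:
0.606×0.864×(1−α)×240 = 85.308
(1−α) = 85.308/125.66 = 0.6789;  α = 0.3211.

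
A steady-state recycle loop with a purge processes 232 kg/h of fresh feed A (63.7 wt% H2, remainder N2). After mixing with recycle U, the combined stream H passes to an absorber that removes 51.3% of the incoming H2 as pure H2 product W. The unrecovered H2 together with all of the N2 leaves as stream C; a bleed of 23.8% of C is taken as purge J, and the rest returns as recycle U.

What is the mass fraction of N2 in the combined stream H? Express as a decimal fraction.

0.601

N2 enters only via A and leaves only via the purge: 232×0.363 = 0.238×(N2 in C), and the absorber passes all N2, so N2 in H = N2 in C = 353.85 kg/h.
H2 in H: m_A = 232×0.637 + (1−0.238)·(1−0.513)·m_A, so m_A = 147.78/0.6289 = 234.99 kg/h.
H = 234.99 + 353.85 = 588.83 kg/h.
N2 fraction in H = 353.85/588.83 = 0.601.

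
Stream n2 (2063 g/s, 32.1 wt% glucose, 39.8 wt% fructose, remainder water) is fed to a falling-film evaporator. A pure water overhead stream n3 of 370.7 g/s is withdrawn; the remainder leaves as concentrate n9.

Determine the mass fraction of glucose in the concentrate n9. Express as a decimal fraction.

0.391

glucose is not removed: 2063×0.321 = 662.22 g/s of glucose enters n9.
Concentrate = 2063 − 370.7 = 1692.3 g/s.
Mass fraction = 662.22/1692.3 = 0.391.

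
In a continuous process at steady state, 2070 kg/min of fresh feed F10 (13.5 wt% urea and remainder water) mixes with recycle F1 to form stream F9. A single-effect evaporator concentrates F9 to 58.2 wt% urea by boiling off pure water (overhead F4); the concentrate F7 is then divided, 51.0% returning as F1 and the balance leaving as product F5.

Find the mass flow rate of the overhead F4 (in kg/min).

Overall urea balance (none leaves overhead): urea in fresh feed = urea in product, i.e. 2070×0.135 = (1−0.510)·F7·0.582.
F7 = 279.45/(0.582×0.490) = 979.91 kg/min.
Recycle F1 = 0.510×979.91 = 499.75 kg/min.
Combined feed F9 = 2070 + 499.75 = 2569.8 kg/min.
Overhead F4 = F9 − F7 = 2569.8 − 979.91 = 1589.8 kg/min.

1590 kg/min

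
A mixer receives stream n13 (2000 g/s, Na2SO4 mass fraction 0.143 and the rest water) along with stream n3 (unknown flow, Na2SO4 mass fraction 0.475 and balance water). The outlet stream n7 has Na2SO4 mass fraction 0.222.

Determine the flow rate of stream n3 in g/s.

624.5 g/s

Let n3 be the unknown flow. Total out = 2000 + n3.
Na2SO4 balance: 286 + 0.475·n3 = 0.222·(2000 + n3)
(0.475 − 0.222)·n3 = 0.222×2000 − 286 = 158
n3 = 158 / 0.253 = 624.51 g/s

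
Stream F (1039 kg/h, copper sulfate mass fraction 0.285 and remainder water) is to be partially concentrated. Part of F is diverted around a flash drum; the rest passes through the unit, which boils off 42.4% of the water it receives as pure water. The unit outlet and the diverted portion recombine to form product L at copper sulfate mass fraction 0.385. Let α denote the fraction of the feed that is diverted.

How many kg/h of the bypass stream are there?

All 1039×0.285 = 296.11 kg/h of copper sulfate reaches L, so L = 296.11/0.385 = 769.13 kg/h and vapour = 269.87 kg/h.
The evaporator receives (1−α)·1039 of feed at 0.715 water and removes 0.424 of that water:
0.424×0.715×(1−α)×1039 = 269.87
(1−α) = 269.87/314.98 = 0.8568;  α = 0.1432.
Bypass flow = 0.1432×1039 = 148.81 kg/h.

148.8 kg/h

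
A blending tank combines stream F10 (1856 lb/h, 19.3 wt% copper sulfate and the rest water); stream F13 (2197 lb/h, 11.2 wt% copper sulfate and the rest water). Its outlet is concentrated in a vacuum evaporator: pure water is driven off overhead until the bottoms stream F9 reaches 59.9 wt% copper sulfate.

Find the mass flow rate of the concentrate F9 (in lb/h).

1009 lb/h

copper sulfate entering = 1856×0.193 + 2197×0.112 = 604.27 lb/h.
All copper sulfate reports to F9, so F9 = 604.27/0.599 = 1008.8 lb/h.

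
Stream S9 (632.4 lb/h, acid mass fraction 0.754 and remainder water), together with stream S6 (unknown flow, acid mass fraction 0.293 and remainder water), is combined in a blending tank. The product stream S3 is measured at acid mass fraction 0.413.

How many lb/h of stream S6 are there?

1797 lb/h

Let S6 be the unknown flow. Total out = 632.4 + S6.
acid balance: 476.83 + 0.293·S6 = 0.413·(632.4 + S6)
(0.293 − 0.413)·S6 = 0.413×632.4 − 476.83 = -215.65
S6 = -215.65 / -0.120 = 1797.1 lb/h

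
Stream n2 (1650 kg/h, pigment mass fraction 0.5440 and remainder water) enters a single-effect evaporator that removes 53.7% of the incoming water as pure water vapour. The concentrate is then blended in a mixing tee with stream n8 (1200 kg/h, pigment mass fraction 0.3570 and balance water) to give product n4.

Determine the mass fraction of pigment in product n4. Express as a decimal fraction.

0.5421

Vapour removed = 0.537×0.456×1650 = 404.04 kg/h; concentrate = 1246 kg/h.
pigment reaching the mixer = 897.6 (from concentrate) + 1200×0.357 = 1326 kg/h.
Product flow = 1246 + 1200 = 2446 kg/h; pigment fraction = 0.5421.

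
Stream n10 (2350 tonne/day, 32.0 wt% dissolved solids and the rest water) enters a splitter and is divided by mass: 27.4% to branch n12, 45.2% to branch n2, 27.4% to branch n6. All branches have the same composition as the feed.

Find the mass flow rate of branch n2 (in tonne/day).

1062 tonne/day

Branch n2 flow = 0.452×2350 = 1062.2 tonne/day.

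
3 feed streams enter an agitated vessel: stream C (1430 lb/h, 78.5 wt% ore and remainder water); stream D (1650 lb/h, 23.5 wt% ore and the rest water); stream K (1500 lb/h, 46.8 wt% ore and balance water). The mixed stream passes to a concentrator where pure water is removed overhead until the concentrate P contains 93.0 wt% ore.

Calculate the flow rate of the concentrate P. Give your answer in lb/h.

2379 lb/h

ore entering = 1430×0.785 + 1650×0.235 + 1500×0.468 = 2212.3 lb/h.
All ore reports to P, so P = 2212.3/0.930 = 2378.8 lb/h.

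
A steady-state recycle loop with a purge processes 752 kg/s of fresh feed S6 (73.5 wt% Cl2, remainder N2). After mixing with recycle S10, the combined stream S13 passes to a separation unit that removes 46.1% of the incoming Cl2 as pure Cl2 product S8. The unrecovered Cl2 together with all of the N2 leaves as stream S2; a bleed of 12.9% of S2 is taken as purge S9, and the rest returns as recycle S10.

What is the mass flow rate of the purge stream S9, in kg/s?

N2 enters only via S6 and leaves only via the purge: 752×0.265 = 0.129×(N2 in S2), and the separation unit passes all N2, so N2 in S13 = N2 in S2 = 1544.8 kg/s.
Cl2 in S13: m_A = 752×0.735 + (1−0.129)·(1−0.461)·m_A, so m_A = 552.72/0.5305 = 1041.8 kg/s.
S2 = (1−0.461)×1041.8 + 1544.8 = 2106.3 kg/s.
Purge S9 = 0.129×2106.3 = 271.72 kg/s.

271.7 kg/s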